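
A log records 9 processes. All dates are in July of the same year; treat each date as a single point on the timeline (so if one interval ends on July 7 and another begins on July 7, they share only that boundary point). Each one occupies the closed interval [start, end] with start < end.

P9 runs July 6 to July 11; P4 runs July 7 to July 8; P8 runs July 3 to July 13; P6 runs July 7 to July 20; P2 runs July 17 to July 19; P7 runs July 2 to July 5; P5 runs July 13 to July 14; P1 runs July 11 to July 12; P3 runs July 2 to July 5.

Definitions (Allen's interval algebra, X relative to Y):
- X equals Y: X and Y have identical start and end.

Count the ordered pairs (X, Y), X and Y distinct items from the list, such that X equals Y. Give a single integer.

Checking all 72 ordered pairs for relation 'equals'; matching pairs in alphabetical order:
(P3, P7): P3 equals P7 ✓
(P7, P3): P7 equals P3 ✓
Count: 2.

2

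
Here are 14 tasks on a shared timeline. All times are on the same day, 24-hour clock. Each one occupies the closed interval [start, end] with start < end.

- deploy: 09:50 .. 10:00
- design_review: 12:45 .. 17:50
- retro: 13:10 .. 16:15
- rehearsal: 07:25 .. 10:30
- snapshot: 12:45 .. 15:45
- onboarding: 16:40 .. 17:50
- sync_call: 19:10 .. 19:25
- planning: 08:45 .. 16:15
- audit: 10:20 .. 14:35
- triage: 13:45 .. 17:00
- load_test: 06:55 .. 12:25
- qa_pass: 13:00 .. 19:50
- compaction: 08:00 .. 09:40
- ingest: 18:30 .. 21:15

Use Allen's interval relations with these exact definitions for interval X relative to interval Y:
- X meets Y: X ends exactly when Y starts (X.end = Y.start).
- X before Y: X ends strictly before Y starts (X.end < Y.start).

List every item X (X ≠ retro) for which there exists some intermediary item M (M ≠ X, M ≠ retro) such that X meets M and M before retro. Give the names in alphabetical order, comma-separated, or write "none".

none

Target retro = [13:10, 16:15].
Intermediaries M with M before retro: compaction, deploy, load_test, rehearsal.
Via compaction — items with X meets compaction: none.
Via deploy — items with X meets deploy: none.
Via load_test — items with X meets load_test: none.
Via rehearsal — items with X meets rehearsal: none.
Union: none.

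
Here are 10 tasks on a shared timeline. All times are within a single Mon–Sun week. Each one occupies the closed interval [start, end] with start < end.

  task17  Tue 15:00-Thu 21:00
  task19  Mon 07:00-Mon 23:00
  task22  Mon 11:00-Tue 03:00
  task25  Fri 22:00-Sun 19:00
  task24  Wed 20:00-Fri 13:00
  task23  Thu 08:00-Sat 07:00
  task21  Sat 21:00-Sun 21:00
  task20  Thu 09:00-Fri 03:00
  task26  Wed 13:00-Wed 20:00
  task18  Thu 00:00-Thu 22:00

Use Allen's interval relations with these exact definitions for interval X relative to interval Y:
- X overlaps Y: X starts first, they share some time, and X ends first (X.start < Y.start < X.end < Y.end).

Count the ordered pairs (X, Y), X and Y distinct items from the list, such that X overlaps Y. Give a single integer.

10

Checking all 90 ordered pairs for relation 'overlaps'; matching pairs in alphabetical order:
(task17, task18): task17 overlaps task18 ✓
(task17, task20): task17 overlaps task20 ✓
(task17, task23): task17 overlaps task23 ✓
(task17, task24): task17 overlaps task24 ✓
(task18, task20): task18 overlaps task20 ✓
(task18, task23): task18 overlaps task23 ✓
(task19, task22): task19 overlaps task22 ✓
(task23, task25): task23 overlaps task25 ✓
(task24, task23): task24 overlaps task23 ✓
(task25, task21): task25 overlaps task21 ✓
Count: 10.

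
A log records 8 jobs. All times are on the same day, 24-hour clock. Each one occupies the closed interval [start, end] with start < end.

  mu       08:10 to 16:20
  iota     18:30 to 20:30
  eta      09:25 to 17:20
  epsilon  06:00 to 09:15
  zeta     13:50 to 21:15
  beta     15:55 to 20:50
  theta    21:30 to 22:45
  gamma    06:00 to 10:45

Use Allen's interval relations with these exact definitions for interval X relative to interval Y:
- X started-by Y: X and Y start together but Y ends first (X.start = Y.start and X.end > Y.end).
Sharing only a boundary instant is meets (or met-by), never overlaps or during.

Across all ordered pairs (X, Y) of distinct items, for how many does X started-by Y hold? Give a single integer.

1

Checking all 56 ordered pairs for relation 'started-by'; matching pairs in alphabetical order:
(gamma, epsilon): gamma started-by epsilon ✓
Count: 1.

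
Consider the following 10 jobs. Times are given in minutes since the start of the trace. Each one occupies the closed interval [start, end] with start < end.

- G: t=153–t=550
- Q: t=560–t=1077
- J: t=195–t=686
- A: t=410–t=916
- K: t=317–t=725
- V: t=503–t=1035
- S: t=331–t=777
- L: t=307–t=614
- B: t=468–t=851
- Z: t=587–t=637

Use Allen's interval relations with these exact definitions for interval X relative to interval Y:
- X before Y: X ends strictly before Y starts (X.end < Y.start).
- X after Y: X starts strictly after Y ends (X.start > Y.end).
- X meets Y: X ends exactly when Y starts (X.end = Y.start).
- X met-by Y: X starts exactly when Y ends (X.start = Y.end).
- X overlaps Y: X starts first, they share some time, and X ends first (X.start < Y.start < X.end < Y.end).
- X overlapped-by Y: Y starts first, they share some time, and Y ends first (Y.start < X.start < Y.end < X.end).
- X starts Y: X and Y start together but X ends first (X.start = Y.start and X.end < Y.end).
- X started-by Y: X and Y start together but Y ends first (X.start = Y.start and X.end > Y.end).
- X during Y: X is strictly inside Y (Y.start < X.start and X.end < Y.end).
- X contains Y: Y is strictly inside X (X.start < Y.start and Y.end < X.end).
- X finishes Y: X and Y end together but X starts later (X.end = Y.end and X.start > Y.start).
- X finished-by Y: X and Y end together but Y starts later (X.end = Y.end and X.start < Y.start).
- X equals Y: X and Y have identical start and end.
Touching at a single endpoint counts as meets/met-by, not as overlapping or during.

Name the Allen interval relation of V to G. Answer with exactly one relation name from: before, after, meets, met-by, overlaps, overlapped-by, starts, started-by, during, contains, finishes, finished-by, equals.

V = [t=503, t=1035]; G = [t=153, t=550].
Compare endpoints: V.start > G.start, V.start < G.end, V.end > G.start, V.end > G.end.
That pattern is 'overlapped-by'.

overlapped-by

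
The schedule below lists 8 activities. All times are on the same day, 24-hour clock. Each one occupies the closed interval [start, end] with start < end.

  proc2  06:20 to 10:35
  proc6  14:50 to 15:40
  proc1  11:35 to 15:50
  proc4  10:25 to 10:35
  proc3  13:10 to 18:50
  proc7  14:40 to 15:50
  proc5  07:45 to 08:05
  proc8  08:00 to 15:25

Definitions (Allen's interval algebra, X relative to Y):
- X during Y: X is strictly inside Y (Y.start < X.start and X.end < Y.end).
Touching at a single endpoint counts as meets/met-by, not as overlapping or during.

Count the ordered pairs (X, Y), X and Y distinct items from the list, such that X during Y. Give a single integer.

Checking all 56 ordered pairs for relation 'during'; matching pairs in alphabetical order:
(proc4, proc8): proc4 during proc8 ✓
(proc5, proc2): proc5 during proc2 ✓
(proc6, proc1): proc6 during proc1 ✓
(proc6, proc3): proc6 during proc3 ✓
(proc6, proc7): proc6 during proc7 ✓
(proc7, proc3): proc7 during proc3 ✓
Count: 6.

6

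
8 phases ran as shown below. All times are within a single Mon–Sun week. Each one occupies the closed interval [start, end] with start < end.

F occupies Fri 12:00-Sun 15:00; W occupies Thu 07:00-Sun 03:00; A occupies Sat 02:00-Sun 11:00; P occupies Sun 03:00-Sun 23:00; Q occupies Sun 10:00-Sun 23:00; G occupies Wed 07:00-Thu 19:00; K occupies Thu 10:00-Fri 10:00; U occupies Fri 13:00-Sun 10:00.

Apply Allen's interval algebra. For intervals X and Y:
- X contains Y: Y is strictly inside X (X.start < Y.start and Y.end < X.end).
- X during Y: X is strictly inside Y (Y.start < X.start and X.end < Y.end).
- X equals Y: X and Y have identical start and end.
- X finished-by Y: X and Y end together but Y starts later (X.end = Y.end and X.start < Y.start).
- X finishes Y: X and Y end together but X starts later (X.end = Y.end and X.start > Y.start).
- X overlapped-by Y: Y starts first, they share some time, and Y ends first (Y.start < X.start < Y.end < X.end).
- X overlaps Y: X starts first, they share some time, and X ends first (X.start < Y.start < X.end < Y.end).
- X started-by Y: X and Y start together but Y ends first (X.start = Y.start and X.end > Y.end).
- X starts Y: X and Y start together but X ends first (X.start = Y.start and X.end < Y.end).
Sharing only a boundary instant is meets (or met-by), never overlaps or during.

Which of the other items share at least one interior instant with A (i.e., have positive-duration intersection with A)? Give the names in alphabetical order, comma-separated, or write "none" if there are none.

Target A = [Sat 02:00, Sun 11:00].
F [Fri 12:00, Sun 15:00] → contains → yes.
G [Wed 07:00, Thu 19:00] → before → no.
K [Thu 10:00, Fri 10:00] → before → no.
P [Sun 03:00, Sun 23:00] → overlapped-by → yes.
Q [Sun 10:00, Sun 23:00] → overlapped-by → yes.
U [Fri 13:00, Sun 10:00] → overlaps → yes.
W [Thu 07:00, Sun 03:00] → overlaps → yes.
Result: F, P, Q, U, W.

F, P, Q, U, W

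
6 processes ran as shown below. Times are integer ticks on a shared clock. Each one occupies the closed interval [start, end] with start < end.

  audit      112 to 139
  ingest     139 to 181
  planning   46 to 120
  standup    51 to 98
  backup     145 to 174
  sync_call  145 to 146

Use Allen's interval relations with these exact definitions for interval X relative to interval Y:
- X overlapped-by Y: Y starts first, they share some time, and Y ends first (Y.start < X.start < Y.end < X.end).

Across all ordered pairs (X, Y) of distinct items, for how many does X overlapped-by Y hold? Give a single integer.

1

Checking all 30 ordered pairs for relation 'overlapped-by'; matching pairs in alphabetical order:
(audit, planning): audit overlapped-by planning ✓
Count: 1.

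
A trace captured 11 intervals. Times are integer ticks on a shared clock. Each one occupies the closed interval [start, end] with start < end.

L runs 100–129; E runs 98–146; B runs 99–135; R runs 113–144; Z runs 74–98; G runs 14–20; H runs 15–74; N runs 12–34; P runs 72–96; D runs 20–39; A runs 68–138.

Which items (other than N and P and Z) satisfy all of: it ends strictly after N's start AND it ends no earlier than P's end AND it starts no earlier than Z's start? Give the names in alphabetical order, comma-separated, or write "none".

B, E, L, R

Conditions: its end is strictly after N's start (X.end > 12) AND its end is no earlier than P's end (X.end >= 96) AND its start is no earlier than Z's start (X.start >= 74).
A: end 138 > 12? ✓; end 138 >= 96? ✓; start 68 >= 74? ✗ → no.
B: end 135 > 12? ✓; end 135 >= 96? ✓; start 99 >= 74? ✓ → yes.
D: end 39 > 12? ✓; end 39 >= 96? ✗; start 20 >= 74? ✗ → no.
E: end 146 > 12? ✓; end 146 >= 96? ✓; start 98 >= 74? ✓ → yes.
G: end 20 > 12? ✓; end 20 >= 96? ✗; start 14 >= 74? ✗ → no.
H: end 74 > 12? ✓; end 74 >= 96? ✗; start 15 >= 74? ✗ → no.
L: end 129 > 12? ✓; end 129 >= 96? ✓; start 100 >= 74? ✓ → yes.
R: end 144 > 12? ✓; end 144 >= 96? ✓; start 113 >= 74? ✓ → yes.
Result: B, E, L, R.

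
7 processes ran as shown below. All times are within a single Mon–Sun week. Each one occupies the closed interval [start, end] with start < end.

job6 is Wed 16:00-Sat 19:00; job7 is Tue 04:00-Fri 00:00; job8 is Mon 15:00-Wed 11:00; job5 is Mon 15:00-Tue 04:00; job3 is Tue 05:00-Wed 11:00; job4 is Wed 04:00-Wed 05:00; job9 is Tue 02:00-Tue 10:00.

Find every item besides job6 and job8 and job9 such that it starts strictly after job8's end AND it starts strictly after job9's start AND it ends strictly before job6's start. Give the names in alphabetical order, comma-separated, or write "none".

Conditions: its start is strictly after job8's end (X.start > Wed 11:00) AND its start is strictly after job9's start (X.start > Tue 02:00) AND its end is strictly before job6's start (X.end < Wed 16:00).
job3: start Tue 05:00 > Wed 11:00? ✗; start Tue 05:00 > Tue 02:00? ✓; end Wed 11:00 < Wed 16:00? ✓ → no.
job4: start Wed 04:00 > Wed 11:00? ✗; start Wed 04:00 > Tue 02:00? ✓; end Wed 05:00 < Wed 16:00? ✓ → no.
job5: start Mon 15:00 > Wed 11:00? ✗; start Mon 15:00 > Tue 02:00? ✗; end Tue 04:00 < Wed 16:00? ✓ → no.
job7: start Tue 04:00 > Wed 11:00? ✗; start Tue 04:00 > Tue 02:00? ✓; end Fri 00:00 < Wed 16:00? ✗ → no.
Result: none.

none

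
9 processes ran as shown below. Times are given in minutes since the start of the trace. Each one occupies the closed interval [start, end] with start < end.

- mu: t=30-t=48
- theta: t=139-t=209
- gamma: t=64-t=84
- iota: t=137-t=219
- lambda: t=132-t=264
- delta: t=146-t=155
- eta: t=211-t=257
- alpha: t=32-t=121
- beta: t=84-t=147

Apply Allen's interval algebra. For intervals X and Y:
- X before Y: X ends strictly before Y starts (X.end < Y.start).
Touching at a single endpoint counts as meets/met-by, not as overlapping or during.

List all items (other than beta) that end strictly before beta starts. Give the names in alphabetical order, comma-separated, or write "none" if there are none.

Target beta = [t=84, t=147].
alpha [t=32, t=121] → overlaps → no.
delta [t=146, t=155] → overlapped-by → no.
eta [t=211, t=257] → after → no.
gamma [t=64, t=84] → meets → no.
iota [t=137, t=219] → overlapped-by → no.
lambda [t=132, t=264] → overlapped-by → no.
mu [t=30, t=48] → before → yes.
theta [t=139, t=209] → overlapped-by → no.
Result: mu.

mu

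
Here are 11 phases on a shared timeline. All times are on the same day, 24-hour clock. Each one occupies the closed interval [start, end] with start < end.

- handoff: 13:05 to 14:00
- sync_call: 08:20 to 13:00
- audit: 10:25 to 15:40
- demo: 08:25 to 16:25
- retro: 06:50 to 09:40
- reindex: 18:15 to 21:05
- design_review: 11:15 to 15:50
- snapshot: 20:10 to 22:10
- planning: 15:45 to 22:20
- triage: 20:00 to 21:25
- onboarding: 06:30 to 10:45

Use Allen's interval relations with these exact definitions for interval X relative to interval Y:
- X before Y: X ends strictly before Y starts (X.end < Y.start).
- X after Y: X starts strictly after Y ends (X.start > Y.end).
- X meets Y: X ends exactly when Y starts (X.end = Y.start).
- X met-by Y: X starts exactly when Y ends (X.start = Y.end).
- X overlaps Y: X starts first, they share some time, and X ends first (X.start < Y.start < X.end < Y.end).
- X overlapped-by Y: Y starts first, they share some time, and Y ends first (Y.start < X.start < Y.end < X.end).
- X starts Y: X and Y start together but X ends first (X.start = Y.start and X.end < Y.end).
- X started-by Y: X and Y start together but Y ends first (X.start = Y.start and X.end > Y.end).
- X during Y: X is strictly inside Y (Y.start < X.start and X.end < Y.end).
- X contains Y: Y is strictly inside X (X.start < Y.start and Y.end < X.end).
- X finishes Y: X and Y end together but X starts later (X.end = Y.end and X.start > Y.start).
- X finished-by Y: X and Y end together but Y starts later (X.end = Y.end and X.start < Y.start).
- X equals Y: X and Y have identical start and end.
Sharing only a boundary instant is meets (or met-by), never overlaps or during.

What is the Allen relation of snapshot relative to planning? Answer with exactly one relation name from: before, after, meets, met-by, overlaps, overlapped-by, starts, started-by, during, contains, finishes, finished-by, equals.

snapshot = [20:10, 22:10]; planning = [15:45, 22:20].
Compare endpoints: snapshot.start > planning.start, snapshot.start < planning.end, snapshot.end > planning.start, snapshot.end < planning.end.
That pattern is 'during'.

during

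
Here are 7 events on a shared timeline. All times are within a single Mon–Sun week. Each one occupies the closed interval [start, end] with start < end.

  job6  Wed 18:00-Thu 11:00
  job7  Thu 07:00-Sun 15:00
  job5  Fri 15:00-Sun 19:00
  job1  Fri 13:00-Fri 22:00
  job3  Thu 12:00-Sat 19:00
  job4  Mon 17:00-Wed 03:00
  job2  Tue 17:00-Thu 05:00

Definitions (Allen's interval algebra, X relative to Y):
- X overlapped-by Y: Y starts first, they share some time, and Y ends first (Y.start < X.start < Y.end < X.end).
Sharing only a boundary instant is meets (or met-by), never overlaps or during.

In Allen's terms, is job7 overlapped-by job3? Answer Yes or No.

job7 = [Thu 07:00, Sun 15:00], job3 = [Thu 12:00, Sat 19:00].
Actual relation of job7 to job3: contains.
Asked whether 'overlapped-by' holds → No.

No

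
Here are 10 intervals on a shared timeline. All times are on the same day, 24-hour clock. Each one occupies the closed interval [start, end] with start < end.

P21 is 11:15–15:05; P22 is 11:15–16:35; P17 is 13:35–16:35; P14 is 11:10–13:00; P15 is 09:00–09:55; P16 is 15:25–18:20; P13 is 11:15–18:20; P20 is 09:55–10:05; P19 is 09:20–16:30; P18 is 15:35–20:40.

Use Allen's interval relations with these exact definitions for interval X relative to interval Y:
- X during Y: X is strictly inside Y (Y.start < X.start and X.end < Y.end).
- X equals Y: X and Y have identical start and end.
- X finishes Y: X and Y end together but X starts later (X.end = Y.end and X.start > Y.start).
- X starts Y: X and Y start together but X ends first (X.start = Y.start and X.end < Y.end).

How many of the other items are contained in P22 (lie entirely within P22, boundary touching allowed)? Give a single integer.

Target P22 = [11:15, 16:35].
P13 [11:15, 18:20] → started-by → no.
P14 [11:10, 13:00] → overlaps → no.
P15 [09:00, 09:55] → before → no.
P16 [15:25, 18:20] → overlapped-by → no.
P17 [13:35, 16:35] → finishes → counts.
P18 [15:35, 20:40] → overlapped-by → no.
P19 [09:20, 16:30] → overlaps → no.
P20 [09:55, 10:05] → before → no.
P21 [11:15, 15:05] → starts → counts.
Total: 2.

2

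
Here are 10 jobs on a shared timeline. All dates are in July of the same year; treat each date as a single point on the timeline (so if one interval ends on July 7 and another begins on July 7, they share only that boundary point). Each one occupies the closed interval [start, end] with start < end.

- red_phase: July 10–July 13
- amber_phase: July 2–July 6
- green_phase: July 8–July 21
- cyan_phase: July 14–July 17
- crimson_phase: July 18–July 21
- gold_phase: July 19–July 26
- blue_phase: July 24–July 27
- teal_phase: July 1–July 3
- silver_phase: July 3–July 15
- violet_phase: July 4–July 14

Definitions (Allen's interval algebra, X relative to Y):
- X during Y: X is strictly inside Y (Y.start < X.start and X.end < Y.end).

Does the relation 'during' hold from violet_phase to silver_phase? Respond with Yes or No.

violet_phase = [July 4, July 14], silver_phase = [July 3, July 15].
Actual relation of violet_phase to silver_phase: during.
Asked whether 'during' holds → Yes.

Yes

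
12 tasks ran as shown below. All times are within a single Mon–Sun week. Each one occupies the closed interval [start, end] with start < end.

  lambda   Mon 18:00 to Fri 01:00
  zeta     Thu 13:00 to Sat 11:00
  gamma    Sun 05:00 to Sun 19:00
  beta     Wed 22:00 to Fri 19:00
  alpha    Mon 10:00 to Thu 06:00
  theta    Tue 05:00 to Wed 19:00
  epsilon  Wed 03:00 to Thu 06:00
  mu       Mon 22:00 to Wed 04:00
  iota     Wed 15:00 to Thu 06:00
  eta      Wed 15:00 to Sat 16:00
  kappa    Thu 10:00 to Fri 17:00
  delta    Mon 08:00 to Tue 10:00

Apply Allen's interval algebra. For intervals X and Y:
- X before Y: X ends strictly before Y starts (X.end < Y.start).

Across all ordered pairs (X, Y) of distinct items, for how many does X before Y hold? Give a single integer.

31

Checking all 132 ordered pairs for relation 'before'; matching pairs in alphabetical order:
(alpha, gamma): alpha before gamma ✓
(alpha, kappa): alpha before kappa ✓
(alpha, zeta): alpha before zeta ✓
(beta, gamma): beta before gamma ✓
(delta, beta): delta before beta ✓
(delta, epsilon): delta before epsilon ✓
(delta, eta): delta before eta ✓
(delta, gamma): delta before gamma ✓
(delta, iota): delta before iota ✓
(delta, kappa): delta before kappa ✓
(delta, zeta): delta before zeta ✓
(epsilon, gamma): epsilon before gamma ✓
(epsilon, kappa): epsilon before kappa ✓
(epsilon, zeta): epsilon before zeta ✓
(eta, gamma): eta before gamma ✓
(iota, gamma): iota before gamma ✓
(iota, kappa): iota before kappa ✓
(iota, zeta): iota before zeta ✓
(kappa, gamma): kappa before gamma ✓
(lambda, gamma): lambda before gamma ✓
(mu, beta): mu before beta ✓
(mu, eta): mu before eta ✓
(mu, gamma): mu before gamma ✓
(mu, iota): mu before iota ✓
... plus 7 further pairs not listed.
Count: 31.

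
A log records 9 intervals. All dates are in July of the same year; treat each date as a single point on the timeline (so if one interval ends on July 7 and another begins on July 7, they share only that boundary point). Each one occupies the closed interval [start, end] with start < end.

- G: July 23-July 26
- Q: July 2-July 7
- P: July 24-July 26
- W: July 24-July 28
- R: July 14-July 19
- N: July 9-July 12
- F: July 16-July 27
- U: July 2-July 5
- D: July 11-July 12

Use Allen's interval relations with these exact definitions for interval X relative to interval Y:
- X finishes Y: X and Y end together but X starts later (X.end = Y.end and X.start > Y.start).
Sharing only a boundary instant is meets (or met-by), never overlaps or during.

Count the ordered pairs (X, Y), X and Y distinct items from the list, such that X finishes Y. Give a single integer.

Checking all 72 ordered pairs for relation 'finishes'; matching pairs in alphabetical order:
(D, N): D finishes N ✓
(P, G): P finishes G ✓
Count: 2.

2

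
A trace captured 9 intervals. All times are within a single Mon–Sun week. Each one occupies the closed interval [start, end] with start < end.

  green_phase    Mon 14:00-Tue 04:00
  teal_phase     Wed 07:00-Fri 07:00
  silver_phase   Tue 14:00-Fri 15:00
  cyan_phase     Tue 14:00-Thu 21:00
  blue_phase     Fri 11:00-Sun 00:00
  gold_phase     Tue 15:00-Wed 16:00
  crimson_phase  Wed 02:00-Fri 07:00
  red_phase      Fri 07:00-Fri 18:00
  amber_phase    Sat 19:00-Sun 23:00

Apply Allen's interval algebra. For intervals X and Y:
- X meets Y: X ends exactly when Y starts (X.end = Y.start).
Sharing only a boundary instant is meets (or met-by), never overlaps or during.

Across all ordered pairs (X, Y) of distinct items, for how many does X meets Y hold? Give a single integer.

Checking all 72 ordered pairs for relation 'meets'; matching pairs in alphabetical order:
(crimson_phase, red_phase): crimson_phase meets red_phase ✓
(teal_phase, red_phase): teal_phase meets red_phase ✓
Count: 2.

2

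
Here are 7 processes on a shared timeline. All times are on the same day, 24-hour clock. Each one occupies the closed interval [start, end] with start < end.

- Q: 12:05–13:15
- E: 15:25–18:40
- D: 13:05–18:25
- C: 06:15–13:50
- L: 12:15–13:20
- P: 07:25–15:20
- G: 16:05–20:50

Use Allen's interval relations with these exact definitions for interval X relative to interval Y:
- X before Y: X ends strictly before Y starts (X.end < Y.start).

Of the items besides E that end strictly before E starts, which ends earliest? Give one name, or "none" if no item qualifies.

Target E = [15:25, 18:40].
C [06:15, 13:50] → before → candidate.
D [13:05, 18:25] → overlaps → excluded.
G [16:05, 20:50] → overlapped-by → excluded.
L [12:15, 13:20] → before → candidate.
P [07:25, 15:20] → before → candidate.
Q [12:05, 13:15] → before → candidate.
Among candidates, earliest end is 13:15 → Q.

Q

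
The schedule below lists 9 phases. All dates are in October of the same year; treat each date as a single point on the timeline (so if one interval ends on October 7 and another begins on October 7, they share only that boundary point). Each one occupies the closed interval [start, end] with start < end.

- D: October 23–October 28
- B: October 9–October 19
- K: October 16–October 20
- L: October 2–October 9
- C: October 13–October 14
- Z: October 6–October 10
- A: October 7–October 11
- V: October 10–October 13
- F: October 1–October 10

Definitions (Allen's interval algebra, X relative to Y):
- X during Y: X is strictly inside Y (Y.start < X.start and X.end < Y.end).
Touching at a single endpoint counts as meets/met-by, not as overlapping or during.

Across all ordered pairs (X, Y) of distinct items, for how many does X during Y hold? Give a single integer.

Checking all 72 ordered pairs for relation 'during'; matching pairs in alphabetical order:
(C, B): C during B ✓
(L, F): L during F ✓
(V, B): V during B ✓
Count: 3.

3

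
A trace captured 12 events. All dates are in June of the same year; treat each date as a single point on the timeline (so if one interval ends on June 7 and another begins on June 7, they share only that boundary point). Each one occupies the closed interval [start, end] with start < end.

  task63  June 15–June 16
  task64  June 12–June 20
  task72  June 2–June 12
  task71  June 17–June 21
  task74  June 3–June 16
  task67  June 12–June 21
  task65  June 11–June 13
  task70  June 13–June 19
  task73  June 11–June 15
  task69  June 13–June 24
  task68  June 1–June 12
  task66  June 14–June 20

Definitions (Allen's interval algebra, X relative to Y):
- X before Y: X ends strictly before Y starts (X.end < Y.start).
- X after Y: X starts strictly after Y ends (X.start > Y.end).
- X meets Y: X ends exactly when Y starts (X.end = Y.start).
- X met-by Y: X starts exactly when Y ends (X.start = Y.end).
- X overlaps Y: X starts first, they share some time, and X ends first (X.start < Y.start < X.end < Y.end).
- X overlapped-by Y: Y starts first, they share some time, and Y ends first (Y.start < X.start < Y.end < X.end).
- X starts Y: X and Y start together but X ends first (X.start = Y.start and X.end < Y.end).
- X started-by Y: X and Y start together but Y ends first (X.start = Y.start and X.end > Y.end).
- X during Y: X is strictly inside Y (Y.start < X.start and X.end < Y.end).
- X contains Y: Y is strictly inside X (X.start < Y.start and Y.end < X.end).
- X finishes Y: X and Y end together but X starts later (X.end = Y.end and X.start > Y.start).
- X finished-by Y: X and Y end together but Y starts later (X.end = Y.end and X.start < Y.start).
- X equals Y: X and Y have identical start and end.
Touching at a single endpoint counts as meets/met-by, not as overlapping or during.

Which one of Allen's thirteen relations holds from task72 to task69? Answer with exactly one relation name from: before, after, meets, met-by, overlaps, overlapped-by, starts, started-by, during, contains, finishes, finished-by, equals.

task72 = [June 2, June 12]; task69 = [June 13, June 24].
Compare endpoints: task72.start < task69.start, task72.start < task69.end, task72.end < task69.start, task72.end < task69.end.
That pattern is 'before'.

before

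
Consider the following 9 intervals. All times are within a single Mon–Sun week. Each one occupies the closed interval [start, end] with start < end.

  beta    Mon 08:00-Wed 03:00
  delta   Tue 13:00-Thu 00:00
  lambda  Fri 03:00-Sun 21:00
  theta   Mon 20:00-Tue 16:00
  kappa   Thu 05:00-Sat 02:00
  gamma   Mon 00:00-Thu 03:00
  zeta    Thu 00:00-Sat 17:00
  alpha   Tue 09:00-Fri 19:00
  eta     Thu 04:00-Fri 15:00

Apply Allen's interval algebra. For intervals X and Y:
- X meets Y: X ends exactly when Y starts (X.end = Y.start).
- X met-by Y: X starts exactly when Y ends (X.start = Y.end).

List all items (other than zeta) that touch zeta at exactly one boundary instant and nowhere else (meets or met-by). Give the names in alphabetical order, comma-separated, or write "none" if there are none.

Target zeta = [Thu 00:00, Sat 17:00].
alpha [Tue 09:00, Fri 19:00] → overlaps → no.
beta [Mon 08:00, Wed 03:00] → before → no.
delta [Tue 13:00, Thu 00:00] → meets → yes.
eta [Thu 04:00, Fri 15:00] → during → no.
gamma [Mon 00:00, Thu 03:00] → overlaps → no.
kappa [Thu 05:00, Sat 02:00] → during → no.
lambda [Fri 03:00, Sun 21:00] → overlapped-by → no.
theta [Mon 20:00, Tue 16:00] → before → no.
Result: delta.

delta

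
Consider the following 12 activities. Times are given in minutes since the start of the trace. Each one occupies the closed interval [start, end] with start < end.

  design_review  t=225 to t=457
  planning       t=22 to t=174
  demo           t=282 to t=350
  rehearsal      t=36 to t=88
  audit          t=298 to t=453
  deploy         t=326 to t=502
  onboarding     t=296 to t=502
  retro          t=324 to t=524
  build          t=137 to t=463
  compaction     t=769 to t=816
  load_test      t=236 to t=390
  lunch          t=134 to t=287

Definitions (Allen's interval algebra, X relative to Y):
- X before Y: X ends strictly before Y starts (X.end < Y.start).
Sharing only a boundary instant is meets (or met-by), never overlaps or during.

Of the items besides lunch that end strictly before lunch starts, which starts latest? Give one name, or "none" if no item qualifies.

Target lunch = [t=134, t=287].
audit [t=298, t=453] → after → excluded.
build [t=137, t=463] → overlapped-by → excluded.
compaction [t=769, t=816] → after → excluded.
demo [t=282, t=350] → overlapped-by → excluded.
deploy [t=326, t=502] → after → excluded.
design_review [t=225, t=457] → overlapped-by → excluded.
load_test [t=236, t=390] → overlapped-by → excluded.
onboarding [t=296, t=502] → after → excluded.
planning [t=22, t=174] → overlaps → excluded.
rehearsal [t=36, t=88] → before → candidate.
retro [t=324, t=524] → after → excluded.
Among candidates, latest start is t=36 → rehearsal.

rehearsal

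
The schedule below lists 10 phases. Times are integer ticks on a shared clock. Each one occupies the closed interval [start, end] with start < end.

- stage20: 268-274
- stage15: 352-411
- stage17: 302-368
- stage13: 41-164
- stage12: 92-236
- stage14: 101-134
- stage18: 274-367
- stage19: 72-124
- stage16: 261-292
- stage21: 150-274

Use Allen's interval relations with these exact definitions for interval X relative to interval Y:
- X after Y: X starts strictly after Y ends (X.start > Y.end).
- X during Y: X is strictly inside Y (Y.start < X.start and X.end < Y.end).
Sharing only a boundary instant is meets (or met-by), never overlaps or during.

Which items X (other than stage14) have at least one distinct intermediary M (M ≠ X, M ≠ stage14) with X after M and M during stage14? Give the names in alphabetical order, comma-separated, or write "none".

none

Target stage14 = [101, 134].
Intermediaries M with M during stage14: none.
Union: none.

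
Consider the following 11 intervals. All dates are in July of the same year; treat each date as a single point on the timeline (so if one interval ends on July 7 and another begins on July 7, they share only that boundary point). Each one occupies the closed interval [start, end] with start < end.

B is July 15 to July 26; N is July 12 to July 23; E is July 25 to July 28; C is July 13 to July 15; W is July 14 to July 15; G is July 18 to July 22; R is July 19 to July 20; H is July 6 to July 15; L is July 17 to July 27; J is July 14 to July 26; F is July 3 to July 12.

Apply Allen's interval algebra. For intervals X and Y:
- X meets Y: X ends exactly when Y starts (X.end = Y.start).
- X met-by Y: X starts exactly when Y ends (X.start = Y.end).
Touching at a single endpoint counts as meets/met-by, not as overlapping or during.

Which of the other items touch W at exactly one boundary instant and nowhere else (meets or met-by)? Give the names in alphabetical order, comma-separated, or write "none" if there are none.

B

Target W = [July 14, July 15].
B [July 15, July 26] → met-by → yes.
C [July 13, July 15] → finished-by → no.
E [July 25, July 28] → after → no.
F [July 3, July 12] → before → no.
G [July 18, July 22] → after → no.
H [July 6, July 15] → finished-by → no.
J [July 14, July 26] → started-by → no.
L [July 17, July 27] → after → no.
N [July 12, July 23] → contains → no.
R [July 19, July 20] → after → no.
Result: B.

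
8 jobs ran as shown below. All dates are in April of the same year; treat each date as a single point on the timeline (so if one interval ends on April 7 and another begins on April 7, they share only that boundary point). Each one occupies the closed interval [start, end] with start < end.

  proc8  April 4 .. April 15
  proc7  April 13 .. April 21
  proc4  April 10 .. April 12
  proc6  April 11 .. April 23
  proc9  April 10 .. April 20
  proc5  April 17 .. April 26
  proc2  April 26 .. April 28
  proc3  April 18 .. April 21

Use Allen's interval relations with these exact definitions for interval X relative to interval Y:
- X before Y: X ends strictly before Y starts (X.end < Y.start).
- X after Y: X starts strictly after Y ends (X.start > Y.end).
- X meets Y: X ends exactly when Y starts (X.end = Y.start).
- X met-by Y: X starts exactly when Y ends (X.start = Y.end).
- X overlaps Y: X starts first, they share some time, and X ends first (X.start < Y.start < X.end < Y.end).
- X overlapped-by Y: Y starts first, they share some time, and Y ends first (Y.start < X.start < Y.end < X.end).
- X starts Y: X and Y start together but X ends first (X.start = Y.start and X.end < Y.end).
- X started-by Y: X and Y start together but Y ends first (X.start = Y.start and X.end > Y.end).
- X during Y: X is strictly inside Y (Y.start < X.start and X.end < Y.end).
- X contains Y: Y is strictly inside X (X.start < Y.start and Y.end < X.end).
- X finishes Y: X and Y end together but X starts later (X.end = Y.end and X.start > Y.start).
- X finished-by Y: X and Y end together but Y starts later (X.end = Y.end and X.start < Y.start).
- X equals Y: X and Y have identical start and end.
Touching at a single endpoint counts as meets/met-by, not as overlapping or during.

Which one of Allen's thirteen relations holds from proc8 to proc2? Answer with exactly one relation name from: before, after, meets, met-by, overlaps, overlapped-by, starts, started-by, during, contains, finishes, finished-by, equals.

before

proc8 = [April 4, April 15]; proc2 = [April 26, April 28].
Compare endpoints: proc8.start < proc2.start, proc8.start < proc2.end, proc8.end < proc2.start, proc8.end < proc2.end.
That pattern is 'before'.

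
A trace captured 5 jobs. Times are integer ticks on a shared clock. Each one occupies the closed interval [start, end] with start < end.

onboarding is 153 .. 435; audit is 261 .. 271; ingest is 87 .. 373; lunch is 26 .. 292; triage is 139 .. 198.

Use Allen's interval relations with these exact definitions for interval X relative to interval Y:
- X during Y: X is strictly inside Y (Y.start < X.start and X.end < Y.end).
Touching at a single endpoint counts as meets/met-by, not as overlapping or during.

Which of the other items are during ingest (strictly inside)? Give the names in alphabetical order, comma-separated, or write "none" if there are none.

Target ingest = [87, 373].
audit [261, 271] → during → yes.
lunch [26, 292] → overlaps → no.
onboarding [153, 435] → overlapped-by → no.
triage [139, 198] → during → yes.
Result: audit, triage.

audit, triage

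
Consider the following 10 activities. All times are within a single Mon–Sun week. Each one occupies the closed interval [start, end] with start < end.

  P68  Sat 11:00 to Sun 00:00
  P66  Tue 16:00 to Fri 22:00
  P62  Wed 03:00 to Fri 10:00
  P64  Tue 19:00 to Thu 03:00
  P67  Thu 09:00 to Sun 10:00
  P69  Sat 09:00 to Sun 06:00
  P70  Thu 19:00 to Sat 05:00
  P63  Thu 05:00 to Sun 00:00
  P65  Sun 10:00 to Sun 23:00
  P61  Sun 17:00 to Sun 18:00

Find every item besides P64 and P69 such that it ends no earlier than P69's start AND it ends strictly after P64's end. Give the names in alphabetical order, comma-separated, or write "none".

Conditions: its end is no earlier than P69's start (X.end >= Sat 09:00) AND its end is strictly after P64's end (X.end > Thu 03:00).
P61: end Sun 18:00 >= Sat 09:00? ✓; end Sun 18:00 > Thu 03:00? ✓ → yes.
P62: end Fri 10:00 >= Sat 09:00? ✗; end Fri 10:00 > Thu 03:00? ✓ → no.
P63: end Sun 00:00 >= Sat 09:00? ✓; end Sun 00:00 > Thu 03:00? ✓ → yes.
P65: end Sun 23:00 >= Sat 09:00? ✓; end Sun 23:00 > Thu 03:00? ✓ → yes.
P66: end Fri 22:00 >= Sat 09:00? ✗; end Fri 22:00 > Thu 03:00? ✓ → no.
P67: end Sun 10:00 >= Sat 09:00? ✓; end Sun 10:00 > Thu 03:00? ✓ → yes.
P68: end Sun 00:00 >= Sat 09:00? ✓; end Sun 00:00 > Thu 03:00? ✓ → yes.
P70: end Sat 05:00 >= Sat 09:00? ✗; end Sat 05:00 > Thu 03:00? ✓ → no.
Result: P61, P63, P65, P67, P68.

P61, P63, P65, P67, P68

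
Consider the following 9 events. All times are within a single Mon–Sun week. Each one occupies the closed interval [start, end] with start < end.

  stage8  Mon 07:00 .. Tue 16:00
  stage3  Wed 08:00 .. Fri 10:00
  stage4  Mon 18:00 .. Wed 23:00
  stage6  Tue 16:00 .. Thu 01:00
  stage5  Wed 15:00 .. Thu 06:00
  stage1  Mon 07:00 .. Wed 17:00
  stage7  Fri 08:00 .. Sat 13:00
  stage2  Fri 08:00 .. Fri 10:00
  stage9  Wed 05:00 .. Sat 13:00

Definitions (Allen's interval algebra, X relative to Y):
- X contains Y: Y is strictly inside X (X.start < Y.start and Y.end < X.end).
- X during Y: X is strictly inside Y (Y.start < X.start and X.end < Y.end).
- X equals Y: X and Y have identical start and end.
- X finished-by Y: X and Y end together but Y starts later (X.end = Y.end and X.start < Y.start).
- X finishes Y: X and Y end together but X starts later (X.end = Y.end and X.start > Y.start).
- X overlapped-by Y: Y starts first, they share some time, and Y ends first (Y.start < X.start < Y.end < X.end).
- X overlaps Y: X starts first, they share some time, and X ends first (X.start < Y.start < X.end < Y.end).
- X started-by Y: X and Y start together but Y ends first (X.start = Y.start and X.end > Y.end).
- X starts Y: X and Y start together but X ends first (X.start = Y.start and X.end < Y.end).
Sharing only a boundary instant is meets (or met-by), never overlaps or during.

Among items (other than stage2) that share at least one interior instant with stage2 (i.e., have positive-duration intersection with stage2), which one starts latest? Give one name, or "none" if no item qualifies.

stage7

Target stage2 = [Fri 08:00, Fri 10:00].
stage1 [Mon 07:00, Wed 17:00] → before → excluded.
stage3 [Wed 08:00, Fri 10:00] → finished-by → candidate.
stage4 [Mon 18:00, Wed 23:00] → before → excluded.
stage5 [Wed 15:00, Thu 06:00] → before → excluded.
stage6 [Tue 16:00, Thu 01:00] → before → excluded.
stage7 [Fri 08:00, Sat 13:00] → started-by → candidate.
stage8 [Mon 07:00, Tue 16:00] → before → excluded.
stage9 [Wed 05:00, Sat 13:00] → contains → candidate.
Among candidates, latest start is Fri 08:00 → stage7.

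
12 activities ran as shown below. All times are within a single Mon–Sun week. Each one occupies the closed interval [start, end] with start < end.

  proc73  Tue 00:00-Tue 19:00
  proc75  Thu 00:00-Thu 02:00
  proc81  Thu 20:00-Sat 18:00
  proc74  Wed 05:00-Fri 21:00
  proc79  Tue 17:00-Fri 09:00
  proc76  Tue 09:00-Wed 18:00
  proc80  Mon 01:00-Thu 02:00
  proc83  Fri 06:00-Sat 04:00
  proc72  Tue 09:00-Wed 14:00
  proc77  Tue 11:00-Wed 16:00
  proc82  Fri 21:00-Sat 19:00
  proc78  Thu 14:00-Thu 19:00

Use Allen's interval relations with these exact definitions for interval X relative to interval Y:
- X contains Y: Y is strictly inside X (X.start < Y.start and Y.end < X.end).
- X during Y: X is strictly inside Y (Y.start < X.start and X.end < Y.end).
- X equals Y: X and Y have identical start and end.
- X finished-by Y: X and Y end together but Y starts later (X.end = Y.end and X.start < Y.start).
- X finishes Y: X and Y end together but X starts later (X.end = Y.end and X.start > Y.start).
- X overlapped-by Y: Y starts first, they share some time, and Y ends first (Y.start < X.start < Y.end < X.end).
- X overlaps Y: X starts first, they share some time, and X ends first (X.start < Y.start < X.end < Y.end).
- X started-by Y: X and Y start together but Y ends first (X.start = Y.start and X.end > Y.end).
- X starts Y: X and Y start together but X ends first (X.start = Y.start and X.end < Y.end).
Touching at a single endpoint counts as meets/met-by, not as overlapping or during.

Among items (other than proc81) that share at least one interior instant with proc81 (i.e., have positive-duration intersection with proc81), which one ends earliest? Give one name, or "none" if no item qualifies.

Target proc81 = [Thu 20:00, Sat 18:00].
proc72 [Tue 09:00, Wed 14:00] → before → excluded.
proc73 [Tue 00:00, Tue 19:00] → before → excluded.
proc74 [Wed 05:00, Fri 21:00] → overlaps → candidate.
proc75 [Thu 00:00, Thu 02:00] → before → excluded.
proc76 [Tue 09:00, Wed 18:00] → before → excluded.
proc77 [Tue 11:00, Wed 16:00] → before → excluded.
proc78 [Thu 14:00, Thu 19:00] → before → excluded.
proc79 [Tue 17:00, Fri 09:00] → overlaps → candidate.
proc80 [Mon 01:00, Thu 02:00] → before → excluded.
proc82 [Fri 21:00, Sat 19:00] → overlapped-by → candidate.
proc83 [Fri 06:00, Sat 04:00] → during → candidate.
Among candidates, earliest end is Fri 09:00 → proc79.

proc79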